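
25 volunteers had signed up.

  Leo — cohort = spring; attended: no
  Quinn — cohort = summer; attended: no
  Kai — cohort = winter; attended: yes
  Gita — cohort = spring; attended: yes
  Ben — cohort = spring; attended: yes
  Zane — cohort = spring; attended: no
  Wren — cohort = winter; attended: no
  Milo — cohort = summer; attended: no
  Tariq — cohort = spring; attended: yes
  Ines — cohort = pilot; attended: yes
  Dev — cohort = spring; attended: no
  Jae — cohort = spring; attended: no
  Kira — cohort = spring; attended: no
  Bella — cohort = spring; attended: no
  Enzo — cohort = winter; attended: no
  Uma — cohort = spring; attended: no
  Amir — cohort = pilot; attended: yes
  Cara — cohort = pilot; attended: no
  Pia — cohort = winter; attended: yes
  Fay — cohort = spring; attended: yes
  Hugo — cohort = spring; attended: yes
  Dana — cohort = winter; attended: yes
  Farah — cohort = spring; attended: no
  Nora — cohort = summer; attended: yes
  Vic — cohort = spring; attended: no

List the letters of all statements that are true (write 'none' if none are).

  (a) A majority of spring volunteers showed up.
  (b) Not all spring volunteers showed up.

(b)

|A| = 14, |A ∩ B| = 5, |A ∖ B| = 9.
(a) |A ∩ B| > |A ∖ B|: fails.
(b) A ⊄ B (|A ∖ B| ≥ 1): holds.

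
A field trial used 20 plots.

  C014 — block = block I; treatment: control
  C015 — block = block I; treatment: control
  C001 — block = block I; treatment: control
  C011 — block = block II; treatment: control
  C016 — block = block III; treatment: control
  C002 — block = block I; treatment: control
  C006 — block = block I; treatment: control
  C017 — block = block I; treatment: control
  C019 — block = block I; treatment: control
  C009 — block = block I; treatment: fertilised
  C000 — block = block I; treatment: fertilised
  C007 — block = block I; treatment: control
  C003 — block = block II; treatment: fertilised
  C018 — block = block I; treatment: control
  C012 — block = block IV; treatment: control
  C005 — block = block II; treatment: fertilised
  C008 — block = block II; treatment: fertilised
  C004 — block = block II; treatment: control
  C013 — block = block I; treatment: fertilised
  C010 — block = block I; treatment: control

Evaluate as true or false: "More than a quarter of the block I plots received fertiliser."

Truth condition: |A ∩ B| / |A| > 1/4.
A (the restrictor) = {C014, C015, C001, C002, C006, C017, C019, C009, C000, C007, C018, C013, C010}, |A| = 13.
A ∩ B = {C009, C000, C013}, so |A ∩ B| = 3.
A ∖ B = {C014, C015, C001, C002, C006, C017, C019, C007, C018, C010}, so |A ∖ B| = 10.
|A ∩ B|/|A| = 3/13, so the statement is false.

False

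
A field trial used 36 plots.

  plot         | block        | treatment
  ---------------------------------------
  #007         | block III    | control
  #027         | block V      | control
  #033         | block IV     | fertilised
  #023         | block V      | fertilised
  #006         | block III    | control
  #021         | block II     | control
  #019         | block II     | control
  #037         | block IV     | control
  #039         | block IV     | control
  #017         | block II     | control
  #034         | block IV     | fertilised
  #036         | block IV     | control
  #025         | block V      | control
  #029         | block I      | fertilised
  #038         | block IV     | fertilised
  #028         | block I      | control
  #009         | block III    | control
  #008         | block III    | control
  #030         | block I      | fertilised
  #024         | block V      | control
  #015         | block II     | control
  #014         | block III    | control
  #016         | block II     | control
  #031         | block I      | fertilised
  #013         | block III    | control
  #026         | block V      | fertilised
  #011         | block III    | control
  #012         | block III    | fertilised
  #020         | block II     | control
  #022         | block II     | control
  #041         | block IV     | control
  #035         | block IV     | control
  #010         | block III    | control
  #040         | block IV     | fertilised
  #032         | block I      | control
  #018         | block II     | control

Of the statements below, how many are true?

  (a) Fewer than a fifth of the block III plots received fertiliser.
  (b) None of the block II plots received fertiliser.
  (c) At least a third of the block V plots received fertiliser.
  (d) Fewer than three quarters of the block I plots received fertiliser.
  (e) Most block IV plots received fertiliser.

4

(a) block III: |A| = 9, |A ∩ B| = 1; needs |A ∩ B| / |A| < 1/5 — true.
(b) block II: |A| = 8, |A ∩ B| = 0; needs A ∩ B = ∅ (|A ∩ B| = 0) — true.
(c) block V: |A| = 5, |A ∩ B| = 2; needs |A ∩ B| / |A| ≥ 1/3 — true.
(d) block I: |A| = 5, |A ∩ B| = 3; needs |A ∩ B| / |A| < 3/4 — true.
(e) block IV: |A| = 9, |A ∩ B| = 4; needs |A ∩ B| > |A ∖ B| — false.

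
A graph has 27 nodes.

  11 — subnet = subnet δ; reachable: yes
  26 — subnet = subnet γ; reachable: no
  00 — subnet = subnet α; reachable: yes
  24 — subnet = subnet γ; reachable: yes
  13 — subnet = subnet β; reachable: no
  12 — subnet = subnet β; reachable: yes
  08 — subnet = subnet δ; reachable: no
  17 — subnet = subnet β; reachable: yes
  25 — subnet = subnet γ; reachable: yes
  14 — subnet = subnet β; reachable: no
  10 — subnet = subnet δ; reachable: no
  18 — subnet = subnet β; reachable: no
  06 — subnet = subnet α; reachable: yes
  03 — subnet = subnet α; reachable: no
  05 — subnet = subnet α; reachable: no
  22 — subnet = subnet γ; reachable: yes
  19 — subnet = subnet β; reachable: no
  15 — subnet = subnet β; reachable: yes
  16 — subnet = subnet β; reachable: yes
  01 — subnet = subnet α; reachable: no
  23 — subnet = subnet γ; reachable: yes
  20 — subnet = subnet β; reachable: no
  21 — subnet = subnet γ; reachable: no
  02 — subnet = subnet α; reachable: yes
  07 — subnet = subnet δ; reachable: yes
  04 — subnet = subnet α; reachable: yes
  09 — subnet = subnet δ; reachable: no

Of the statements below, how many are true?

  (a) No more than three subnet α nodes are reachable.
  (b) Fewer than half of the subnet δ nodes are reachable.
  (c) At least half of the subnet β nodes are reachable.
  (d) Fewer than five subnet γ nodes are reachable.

(a) subnet α: |A| = 7, |A ∩ B| = 4; needs |A ∩ B| ≤ 3 — false.
(b) subnet δ: |A| = 5, |A ∩ B| = 2; needs |A ∩ B| < |A ∖ B| — true.
(c) subnet β: |A| = 9, |A ∩ B| = 4; needs |A ∩ B| ≥ |A ∖ B| — false.
(d) subnet γ: |A| = 6, |A ∩ B| = 4; needs |A ∩ B| < 5 — true.

2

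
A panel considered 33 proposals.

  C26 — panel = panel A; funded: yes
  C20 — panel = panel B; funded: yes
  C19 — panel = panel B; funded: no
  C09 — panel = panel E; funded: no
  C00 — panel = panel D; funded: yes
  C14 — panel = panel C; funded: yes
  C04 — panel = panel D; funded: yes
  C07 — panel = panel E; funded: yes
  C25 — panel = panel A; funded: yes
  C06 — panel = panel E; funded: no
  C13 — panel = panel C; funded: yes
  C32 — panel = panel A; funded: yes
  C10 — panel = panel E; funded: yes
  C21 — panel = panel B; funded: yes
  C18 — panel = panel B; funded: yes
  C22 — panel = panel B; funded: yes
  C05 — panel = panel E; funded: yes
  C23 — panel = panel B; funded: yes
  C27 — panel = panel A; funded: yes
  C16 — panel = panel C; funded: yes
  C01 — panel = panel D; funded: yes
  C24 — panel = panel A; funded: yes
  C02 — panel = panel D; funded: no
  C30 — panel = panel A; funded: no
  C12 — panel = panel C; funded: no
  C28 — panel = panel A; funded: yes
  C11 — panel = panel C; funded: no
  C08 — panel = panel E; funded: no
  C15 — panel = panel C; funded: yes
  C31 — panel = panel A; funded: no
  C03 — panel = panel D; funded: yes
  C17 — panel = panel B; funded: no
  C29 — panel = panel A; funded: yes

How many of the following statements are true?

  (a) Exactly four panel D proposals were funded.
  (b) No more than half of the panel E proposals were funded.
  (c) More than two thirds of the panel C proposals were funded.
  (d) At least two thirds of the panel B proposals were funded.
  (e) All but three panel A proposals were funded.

3

(a) panel D: |A| = 5, |A ∩ B| = 4; needs |A ∩ B| = 4 — true.
(b) panel E: |A| = 6, |A ∩ B| = 3; needs |A ∩ B| ≤ |A ∖ B| — true.
(c) panel C: |A| = 6, |A ∩ B| = 4; needs |A ∩ B| / |A| > 2/3 — false.
(d) panel B: |A| = 7, |A ∩ B| = 5; needs |A ∩ B| / |A| ≥ 2/3 — true.
(e) panel A: |A| = 9, |A ∩ B| = 7; needs |A ∖ B| = 3 — false.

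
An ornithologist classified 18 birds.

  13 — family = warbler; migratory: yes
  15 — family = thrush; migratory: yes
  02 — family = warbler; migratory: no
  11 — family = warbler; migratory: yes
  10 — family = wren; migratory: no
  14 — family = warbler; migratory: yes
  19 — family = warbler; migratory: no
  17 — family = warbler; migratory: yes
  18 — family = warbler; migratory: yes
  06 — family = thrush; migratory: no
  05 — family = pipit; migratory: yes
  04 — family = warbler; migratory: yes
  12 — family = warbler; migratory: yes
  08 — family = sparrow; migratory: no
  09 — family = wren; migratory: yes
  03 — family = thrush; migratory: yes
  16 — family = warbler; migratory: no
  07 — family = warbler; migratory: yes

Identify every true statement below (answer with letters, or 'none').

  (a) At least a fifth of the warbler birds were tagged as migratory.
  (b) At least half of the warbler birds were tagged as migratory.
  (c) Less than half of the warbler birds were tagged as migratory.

|A| = 11, |A ∩ B| = 8, |A ∖ B| = 3.
(a) |A ∩ B| / |A| ≥ 1/5: holds.
(b) |A ∩ B| ≥ |A ∖ B|: holds.
(c) |A ∩ B| < |A ∖ B|: fails.

(a), (b)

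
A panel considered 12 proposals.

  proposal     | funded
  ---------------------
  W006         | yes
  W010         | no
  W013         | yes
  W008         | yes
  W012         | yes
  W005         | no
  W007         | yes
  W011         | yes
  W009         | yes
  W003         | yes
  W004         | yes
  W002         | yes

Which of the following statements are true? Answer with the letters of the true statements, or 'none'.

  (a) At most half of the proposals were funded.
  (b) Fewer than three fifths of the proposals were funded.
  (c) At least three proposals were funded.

|A| = 12, |A ∩ B| = 10, |A ∖ B| = 2.
(a) |A ∩ B| ≤ |A ∖ B|: fails.
(b) |A ∩ B| / |A| < 3/5: fails.
(c) |A ∩ B| ≥ 3: holds.

(c)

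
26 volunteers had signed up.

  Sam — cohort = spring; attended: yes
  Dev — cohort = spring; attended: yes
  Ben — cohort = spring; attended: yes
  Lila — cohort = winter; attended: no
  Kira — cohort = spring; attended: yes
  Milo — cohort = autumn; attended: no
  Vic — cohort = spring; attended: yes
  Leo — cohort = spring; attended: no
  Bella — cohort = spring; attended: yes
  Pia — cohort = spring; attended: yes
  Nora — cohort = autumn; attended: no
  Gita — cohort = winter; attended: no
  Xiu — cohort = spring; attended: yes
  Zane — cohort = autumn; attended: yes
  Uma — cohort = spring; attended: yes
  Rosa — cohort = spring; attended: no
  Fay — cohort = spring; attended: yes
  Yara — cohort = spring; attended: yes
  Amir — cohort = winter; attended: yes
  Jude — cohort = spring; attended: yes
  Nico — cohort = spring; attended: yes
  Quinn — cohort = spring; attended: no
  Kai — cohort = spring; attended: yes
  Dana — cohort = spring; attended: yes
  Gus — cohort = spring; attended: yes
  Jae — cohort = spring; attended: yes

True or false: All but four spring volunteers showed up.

False

The determiner here denotes the relation: |A ∖ B| = 4.
|A| = 20, |A ∩ B| = 17, |A ∖ B| = 3.
|A ∖ B| = 3, so the statement is false.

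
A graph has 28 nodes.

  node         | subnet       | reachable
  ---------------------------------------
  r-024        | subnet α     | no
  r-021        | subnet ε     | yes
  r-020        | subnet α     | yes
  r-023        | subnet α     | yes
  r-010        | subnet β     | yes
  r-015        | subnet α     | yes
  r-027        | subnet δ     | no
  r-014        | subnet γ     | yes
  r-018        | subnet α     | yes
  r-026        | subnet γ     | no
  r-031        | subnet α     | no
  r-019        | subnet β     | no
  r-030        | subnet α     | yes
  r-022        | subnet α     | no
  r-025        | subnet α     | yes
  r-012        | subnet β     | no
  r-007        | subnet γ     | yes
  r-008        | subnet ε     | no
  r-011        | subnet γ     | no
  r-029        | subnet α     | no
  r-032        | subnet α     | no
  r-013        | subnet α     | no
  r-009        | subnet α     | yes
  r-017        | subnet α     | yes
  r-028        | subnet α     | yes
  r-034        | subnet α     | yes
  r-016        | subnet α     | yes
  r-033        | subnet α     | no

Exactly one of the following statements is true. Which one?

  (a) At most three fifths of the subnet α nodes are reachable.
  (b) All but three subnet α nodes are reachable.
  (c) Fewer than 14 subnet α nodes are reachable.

|A| = 18, |A ∩ B| = 11, |A ∖ B| = 7.
(a) requires |A ∩ B| / |A| ≤ 3/5: false.
(b) requires |A ∖ B| = 3: false.
(c) requires |A ∩ B| < 14: true.

(c)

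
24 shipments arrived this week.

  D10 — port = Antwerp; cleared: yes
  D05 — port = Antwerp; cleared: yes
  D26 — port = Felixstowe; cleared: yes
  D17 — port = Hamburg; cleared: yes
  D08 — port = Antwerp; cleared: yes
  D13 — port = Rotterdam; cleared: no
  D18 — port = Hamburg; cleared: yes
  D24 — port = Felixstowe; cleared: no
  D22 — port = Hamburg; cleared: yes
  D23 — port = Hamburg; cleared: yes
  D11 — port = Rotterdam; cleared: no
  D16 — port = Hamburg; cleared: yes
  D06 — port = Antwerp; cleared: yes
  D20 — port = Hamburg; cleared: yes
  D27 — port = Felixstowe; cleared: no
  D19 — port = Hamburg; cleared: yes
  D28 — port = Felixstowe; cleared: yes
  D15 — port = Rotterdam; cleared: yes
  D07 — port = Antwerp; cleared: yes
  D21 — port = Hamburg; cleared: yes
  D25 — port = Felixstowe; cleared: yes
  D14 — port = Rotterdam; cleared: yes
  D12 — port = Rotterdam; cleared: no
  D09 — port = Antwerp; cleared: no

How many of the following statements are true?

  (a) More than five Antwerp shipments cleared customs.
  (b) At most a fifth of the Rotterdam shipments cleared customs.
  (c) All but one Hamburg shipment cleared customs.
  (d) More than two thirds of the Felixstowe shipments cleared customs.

0

(a) Antwerp: |A| = 6, |A ∩ B| = 5; needs |A ∩ B| > 5 — false.
(b) Rotterdam: |A| = 5, |A ∩ B| = 2; needs |A ∩ B| / |A| ≤ 1/5 — false.
(c) Hamburg: |A| = 8, |A ∩ B| = 8; needs |A ∖ B| = 1 — false.
(d) Felixstowe: |A| = 5, |A ∩ B| = 3; needs |A ∩ B| / |A| > 2/3 — false.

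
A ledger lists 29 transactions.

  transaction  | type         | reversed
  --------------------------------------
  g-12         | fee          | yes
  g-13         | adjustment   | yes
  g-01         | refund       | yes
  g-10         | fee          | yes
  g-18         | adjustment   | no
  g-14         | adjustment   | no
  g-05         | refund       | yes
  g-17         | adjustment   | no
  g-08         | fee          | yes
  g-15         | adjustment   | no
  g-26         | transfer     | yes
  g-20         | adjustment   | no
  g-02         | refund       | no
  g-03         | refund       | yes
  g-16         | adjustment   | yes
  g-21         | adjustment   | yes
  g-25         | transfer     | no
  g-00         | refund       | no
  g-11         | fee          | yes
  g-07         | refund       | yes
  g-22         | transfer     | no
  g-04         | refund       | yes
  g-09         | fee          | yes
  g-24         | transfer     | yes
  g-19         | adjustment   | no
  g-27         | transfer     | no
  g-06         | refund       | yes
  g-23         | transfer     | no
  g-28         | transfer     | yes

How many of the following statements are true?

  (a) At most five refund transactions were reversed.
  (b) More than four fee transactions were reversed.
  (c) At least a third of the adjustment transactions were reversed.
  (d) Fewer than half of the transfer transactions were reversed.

(a) refund: |A| = 8, |A ∩ B| = 6; needs |A ∩ B| ≤ 5 — false.
(b) fee: |A| = 5, |A ∩ B| = 5; needs |A ∩ B| > 4 — true.
(c) adjustment: |A| = 9, |A ∩ B| = 3; needs |A ∩ B| / |A| ≥ 1/3 — true.
(d) transfer: |A| = 7, |A ∩ B| = 3; needs |A ∩ B| < |A ∖ B| — true.

3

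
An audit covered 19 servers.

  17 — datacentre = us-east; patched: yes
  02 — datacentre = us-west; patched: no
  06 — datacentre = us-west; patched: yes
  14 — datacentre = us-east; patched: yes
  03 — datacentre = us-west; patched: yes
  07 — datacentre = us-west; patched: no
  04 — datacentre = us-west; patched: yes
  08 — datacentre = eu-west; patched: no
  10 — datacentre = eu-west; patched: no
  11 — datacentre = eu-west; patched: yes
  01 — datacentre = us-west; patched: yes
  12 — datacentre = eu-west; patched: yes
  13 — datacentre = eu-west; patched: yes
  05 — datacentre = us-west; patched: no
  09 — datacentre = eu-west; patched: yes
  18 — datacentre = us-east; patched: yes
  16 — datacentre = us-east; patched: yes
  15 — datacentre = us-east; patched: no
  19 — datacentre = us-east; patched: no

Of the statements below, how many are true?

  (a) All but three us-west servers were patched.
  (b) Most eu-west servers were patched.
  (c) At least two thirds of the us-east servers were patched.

3

(a) us-west: |A| = 7, |A ∩ B| = 4; needs |A ∖ B| = 3 — true.
(b) eu-west: |A| = 6, |A ∩ B| = 4; needs |A ∩ B| > |A ∖ B| — true.
(c) us-east: |A| = 6, |A ∩ B| = 4; needs |A ∩ B| / |A| ≥ 2/3 — true.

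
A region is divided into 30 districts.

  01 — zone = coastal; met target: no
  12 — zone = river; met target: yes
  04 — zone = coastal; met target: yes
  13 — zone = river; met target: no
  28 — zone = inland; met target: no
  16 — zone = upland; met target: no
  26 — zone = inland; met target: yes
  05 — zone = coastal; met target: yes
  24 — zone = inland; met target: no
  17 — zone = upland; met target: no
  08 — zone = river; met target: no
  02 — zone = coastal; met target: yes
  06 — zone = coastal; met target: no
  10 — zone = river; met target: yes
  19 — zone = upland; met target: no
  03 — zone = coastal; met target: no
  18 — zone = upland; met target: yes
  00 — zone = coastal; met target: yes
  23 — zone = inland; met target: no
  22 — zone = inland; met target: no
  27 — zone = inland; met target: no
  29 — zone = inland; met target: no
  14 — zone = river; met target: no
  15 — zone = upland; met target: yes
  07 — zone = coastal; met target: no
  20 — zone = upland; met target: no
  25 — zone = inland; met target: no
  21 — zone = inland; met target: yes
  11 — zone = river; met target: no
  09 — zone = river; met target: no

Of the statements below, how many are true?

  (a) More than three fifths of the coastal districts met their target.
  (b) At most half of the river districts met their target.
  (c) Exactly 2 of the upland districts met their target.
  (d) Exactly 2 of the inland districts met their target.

3

(a) coastal: |A| = 8, |A ∩ B| = 4; needs |A ∩ B| / |A| > 3/5 — false.
(b) river: |A| = 7, |A ∩ B| = 2; needs |A ∩ B| ≤ |A ∖ B| — true.
(c) upland: |A| = 6, |A ∩ B| = 2; needs |A ∩ B| = 2 — true.
(d) inland: |A| = 9, |A ∩ B| = 2; needs |A ∩ B| = 2 — true.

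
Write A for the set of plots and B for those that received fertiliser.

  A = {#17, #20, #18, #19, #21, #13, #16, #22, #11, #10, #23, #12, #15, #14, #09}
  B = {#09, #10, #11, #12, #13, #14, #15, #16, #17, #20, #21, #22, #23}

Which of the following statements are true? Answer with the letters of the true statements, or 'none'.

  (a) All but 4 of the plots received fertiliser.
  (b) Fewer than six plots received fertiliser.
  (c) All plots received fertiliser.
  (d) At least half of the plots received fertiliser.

|A| = 15, |A ∩ B| = 13, |A ∖ B| = 2.
(a) |A ∖ B| = 4: fails.
(b) |A ∩ B| < 6: fails.
(c) A ⊆ B, i.e. every element of A is in B (|A ∖ B| = 0): fails.
(d) |A ∩ B| ≥ |A ∖ B|: holds.

(d)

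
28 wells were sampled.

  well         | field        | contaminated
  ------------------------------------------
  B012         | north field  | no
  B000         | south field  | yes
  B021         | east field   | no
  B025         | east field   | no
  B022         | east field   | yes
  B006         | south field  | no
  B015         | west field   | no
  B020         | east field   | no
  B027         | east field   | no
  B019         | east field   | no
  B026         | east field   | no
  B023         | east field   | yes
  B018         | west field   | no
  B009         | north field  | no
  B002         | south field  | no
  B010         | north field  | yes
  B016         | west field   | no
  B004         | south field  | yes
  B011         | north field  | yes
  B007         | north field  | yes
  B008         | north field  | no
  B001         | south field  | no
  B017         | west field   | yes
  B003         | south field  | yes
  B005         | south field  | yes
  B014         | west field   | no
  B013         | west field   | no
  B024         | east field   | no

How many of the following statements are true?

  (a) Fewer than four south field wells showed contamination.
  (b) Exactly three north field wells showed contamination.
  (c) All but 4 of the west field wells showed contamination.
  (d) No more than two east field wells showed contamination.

(a) south field: |A| = 7, |A ∩ B| = 4; needs |A ∩ B| < 4 — false.
(b) north field: |A| = 6, |A ∩ B| = 3; needs |A ∩ B| = 3 — true.
(c) west field: |A| = 6, |A ∩ B| = 1; needs |A ∖ B| = 4 — false.
(d) east field: |A| = 9, |A ∩ B| = 2; needs |A ∩ B| ≤ 2 — true.

2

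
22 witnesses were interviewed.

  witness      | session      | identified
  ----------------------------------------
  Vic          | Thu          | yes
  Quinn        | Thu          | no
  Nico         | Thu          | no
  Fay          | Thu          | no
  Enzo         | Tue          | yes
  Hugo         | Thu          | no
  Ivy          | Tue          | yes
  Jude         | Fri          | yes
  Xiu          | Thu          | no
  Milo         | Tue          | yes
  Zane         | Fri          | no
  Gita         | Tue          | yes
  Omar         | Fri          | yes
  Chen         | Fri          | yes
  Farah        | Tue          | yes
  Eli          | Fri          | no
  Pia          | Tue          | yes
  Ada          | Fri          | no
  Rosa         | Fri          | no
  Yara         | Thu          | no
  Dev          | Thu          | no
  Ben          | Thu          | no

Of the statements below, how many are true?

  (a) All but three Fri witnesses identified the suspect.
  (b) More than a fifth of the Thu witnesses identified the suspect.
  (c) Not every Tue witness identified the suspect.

0

(a) Fri: |A| = 7, |A ∩ B| = 3; needs |A ∖ B| = 3 — false.
(b) Thu: |A| = 9, |A ∩ B| = 1; needs |A ∩ B| / |A| > 1/5 — false.
(c) Tue: |A| = 6, |A ∩ B| = 6; needs A ⊄ B (|A ∖ B| ≥ 1) — false.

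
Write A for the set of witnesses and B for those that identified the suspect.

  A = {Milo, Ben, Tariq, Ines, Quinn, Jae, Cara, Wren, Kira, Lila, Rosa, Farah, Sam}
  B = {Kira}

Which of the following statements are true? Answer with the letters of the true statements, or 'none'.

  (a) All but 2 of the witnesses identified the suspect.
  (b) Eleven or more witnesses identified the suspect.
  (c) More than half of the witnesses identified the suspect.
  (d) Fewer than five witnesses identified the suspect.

(d)

|A| = 13, |A ∩ B| = 1, |A ∖ B| = 12.
(a) |A ∖ B| = 2: fails.
(b) |A ∩ B| ≥ 11: fails.
(c) |A ∩ B| > |A ∖ B|: fails.
(d) |A ∩ B| < 5: holds.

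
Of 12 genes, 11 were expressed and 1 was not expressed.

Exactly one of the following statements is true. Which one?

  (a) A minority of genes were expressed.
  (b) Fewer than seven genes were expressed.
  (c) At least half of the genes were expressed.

|A| = 12, |A ∩ B| = 11, |A ∖ B| = 1.
(a) requires |A ∩ B| < |A ∖ B|: false.
(b) requires |A ∩ B| < 7: false.
(c) requires |A ∩ B| ≥ |A ∖ B|: true.

(c)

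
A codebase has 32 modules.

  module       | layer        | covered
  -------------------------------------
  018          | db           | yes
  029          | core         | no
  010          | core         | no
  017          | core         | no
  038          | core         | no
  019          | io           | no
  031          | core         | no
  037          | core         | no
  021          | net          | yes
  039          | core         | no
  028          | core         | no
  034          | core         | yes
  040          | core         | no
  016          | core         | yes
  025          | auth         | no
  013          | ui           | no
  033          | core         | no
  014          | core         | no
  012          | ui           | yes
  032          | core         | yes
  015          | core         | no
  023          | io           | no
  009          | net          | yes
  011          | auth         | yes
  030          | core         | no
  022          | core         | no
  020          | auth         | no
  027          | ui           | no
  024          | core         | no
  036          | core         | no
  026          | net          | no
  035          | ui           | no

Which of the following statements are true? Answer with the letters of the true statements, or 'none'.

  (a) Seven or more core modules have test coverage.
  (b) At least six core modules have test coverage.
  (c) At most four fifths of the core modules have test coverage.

(c)

|A| = 19, |A ∩ B| = 3, |A ∖ B| = 16.
(a) |A ∩ B| ≥ 7: fails.
(b) |A ∩ B| ≥ 6: fails.
(c) |A ∩ B| / |A| ≤ 4/5: holds.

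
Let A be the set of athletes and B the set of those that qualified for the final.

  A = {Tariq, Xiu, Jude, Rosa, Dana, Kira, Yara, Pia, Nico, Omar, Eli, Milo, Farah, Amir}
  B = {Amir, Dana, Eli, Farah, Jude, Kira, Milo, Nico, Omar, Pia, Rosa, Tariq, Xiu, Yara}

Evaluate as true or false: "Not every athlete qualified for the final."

'Not every athlete qualified for the final' holds iff A ⊄ B (|A ∖ B| ≥ 1).
A (the restrictor) = {Tariq, Xiu, Jude, Rosa, Dana, Kira, Yara, Pia, Nico, Omar, Eli, Milo, Farah, Amir}, |A| = 14.
A ∖ B = {}, so |A ∖ B| = 0.
So the statement is false.

False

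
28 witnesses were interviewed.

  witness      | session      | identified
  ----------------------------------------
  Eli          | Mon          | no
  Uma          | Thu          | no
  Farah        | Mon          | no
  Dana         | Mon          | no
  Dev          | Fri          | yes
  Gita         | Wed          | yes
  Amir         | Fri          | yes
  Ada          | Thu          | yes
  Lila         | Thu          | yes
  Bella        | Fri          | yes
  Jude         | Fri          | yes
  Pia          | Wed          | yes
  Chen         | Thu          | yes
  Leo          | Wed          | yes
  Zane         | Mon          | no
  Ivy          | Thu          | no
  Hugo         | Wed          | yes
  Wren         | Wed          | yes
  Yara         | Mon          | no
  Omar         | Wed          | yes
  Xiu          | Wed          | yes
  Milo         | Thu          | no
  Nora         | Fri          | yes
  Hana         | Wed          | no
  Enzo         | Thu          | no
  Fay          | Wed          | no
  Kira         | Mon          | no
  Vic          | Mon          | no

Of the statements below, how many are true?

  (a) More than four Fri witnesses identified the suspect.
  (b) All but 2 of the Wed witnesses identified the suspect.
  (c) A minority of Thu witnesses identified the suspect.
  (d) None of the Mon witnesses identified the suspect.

4

(a) Fri: |A| = 5, |A ∩ B| = 5; needs |A ∩ B| > 4 — true.
(b) Wed: |A| = 9, |A ∩ B| = 7; needs |A ∖ B| = 2 — true.
(c) Thu: |A| = 7, |A ∩ B| = 3; needs |A ∩ B| < |A ∖ B| — true.
(d) Mon: |A| = 7, |A ∩ B| = 0; needs A ∩ B = ∅ (|A ∩ B| = 0) — true.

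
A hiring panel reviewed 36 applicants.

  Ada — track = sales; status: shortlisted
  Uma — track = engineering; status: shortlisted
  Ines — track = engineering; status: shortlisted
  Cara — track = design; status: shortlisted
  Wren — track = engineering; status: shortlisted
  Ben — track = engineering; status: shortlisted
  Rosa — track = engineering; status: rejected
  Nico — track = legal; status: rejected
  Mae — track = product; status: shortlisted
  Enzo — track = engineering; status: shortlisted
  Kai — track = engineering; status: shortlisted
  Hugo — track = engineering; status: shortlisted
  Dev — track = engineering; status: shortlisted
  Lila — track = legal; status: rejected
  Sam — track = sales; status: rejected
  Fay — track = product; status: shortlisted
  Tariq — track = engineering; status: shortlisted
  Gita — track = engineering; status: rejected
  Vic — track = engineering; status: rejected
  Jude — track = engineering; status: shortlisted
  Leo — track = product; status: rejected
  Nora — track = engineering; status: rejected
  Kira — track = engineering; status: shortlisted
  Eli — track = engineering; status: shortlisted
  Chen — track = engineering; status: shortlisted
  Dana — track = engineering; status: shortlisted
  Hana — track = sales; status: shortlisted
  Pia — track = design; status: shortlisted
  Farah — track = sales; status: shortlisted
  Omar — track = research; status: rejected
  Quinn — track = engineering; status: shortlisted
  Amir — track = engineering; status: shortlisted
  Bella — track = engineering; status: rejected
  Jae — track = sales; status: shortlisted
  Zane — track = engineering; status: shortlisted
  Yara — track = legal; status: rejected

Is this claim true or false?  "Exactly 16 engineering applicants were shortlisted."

The determiner here denotes the relation: |A ∩ B| = 16.
|A| = 22, |A ∩ B| = 17, |A ∖ B| = 5.
|A ∩ B| = 17, so the statement is false.

False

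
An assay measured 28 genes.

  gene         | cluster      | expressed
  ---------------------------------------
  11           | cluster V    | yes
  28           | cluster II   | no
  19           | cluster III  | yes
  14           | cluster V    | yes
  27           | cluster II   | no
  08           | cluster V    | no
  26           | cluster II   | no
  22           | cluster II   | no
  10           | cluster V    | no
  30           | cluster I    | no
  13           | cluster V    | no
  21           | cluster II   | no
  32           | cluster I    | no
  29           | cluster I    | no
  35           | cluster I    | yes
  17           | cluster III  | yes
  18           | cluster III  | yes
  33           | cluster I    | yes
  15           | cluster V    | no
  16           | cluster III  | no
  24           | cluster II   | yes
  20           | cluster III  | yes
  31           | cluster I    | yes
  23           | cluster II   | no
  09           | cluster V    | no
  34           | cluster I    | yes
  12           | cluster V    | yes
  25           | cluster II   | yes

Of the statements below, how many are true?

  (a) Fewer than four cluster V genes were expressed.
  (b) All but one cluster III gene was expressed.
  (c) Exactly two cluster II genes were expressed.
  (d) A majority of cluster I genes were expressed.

(a) cluster V: |A| = 8, |A ∩ B| = 3; needs |A ∩ B| < 4 — true.
(b) cluster III: |A| = 5, |A ∩ B| = 4; needs |A ∖ B| = 1 — true.
(c) cluster II: |A| = 8, |A ∩ B| = 2; needs |A ∩ B| = 2 — true.
(d) cluster I: |A| = 7, |A ∩ B| = 4; needs |A ∩ B| > |A ∖ B| — true.

4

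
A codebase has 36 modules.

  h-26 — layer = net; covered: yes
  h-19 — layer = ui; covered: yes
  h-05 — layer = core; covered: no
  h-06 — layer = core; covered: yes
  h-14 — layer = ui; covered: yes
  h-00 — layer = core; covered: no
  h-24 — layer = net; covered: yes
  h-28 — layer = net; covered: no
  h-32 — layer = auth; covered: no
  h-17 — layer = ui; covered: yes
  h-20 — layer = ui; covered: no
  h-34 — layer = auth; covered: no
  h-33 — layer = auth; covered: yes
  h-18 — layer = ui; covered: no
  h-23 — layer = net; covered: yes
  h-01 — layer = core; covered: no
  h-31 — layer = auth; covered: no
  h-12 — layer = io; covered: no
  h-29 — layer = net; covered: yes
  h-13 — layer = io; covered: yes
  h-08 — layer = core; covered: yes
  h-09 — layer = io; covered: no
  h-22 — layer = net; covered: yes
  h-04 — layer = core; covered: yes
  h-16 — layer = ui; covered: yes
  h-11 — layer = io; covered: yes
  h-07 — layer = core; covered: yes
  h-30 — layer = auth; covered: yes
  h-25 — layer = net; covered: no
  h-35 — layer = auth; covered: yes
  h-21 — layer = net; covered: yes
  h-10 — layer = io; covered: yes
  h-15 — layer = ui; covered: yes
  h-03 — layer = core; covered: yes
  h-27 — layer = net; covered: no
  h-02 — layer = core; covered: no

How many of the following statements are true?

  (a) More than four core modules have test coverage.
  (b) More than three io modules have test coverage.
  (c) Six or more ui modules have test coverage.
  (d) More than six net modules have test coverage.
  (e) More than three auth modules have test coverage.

1

(a) core: |A| = 9, |A ∩ B| = 5; needs |A ∩ B| > 4 — true.
(b) io: |A| = 5, |A ∩ B| = 3; needs |A ∩ B| > 3 — false.
(c) ui: |A| = 7, |A ∩ B| = 5; needs |A ∩ B| ≥ 6 — false.
(d) net: |A| = 9, |A ∩ B| = 6; needs |A ∩ B| > 6 — false.
(e) auth: |A| = 6, |A ∩ B| = 3; needs |A ∩ B| > 3 — false.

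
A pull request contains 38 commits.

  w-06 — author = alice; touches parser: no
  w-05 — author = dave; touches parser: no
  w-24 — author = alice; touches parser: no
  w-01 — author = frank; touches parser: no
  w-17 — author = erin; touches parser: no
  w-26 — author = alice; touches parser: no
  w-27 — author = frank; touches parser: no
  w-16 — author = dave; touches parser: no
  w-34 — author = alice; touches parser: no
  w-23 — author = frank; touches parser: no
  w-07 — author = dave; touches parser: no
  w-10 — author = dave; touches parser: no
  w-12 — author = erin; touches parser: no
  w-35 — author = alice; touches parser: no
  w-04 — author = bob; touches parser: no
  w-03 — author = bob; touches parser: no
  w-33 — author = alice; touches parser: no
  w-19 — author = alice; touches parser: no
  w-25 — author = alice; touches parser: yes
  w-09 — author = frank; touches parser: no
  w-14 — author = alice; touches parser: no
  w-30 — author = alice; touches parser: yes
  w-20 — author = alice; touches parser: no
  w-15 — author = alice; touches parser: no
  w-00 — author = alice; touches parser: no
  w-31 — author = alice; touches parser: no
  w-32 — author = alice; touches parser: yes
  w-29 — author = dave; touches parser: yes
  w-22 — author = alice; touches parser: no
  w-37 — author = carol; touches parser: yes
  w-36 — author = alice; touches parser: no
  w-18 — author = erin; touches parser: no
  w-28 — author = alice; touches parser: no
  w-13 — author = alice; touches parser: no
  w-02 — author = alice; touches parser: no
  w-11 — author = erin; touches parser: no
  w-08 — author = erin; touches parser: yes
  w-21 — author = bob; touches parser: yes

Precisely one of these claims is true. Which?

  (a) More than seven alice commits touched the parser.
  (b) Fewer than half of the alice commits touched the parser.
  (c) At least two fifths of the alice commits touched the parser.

(b)

|A| = 20, |A ∩ B| = 3, |A ∖ B| = 17.
(a) requires |A ∩ B| > 7: false.
(b) requires |A ∩ B| < |A ∖ B|: true.
(c) requires |A ∩ B| / |A| ≥ 2/5: false.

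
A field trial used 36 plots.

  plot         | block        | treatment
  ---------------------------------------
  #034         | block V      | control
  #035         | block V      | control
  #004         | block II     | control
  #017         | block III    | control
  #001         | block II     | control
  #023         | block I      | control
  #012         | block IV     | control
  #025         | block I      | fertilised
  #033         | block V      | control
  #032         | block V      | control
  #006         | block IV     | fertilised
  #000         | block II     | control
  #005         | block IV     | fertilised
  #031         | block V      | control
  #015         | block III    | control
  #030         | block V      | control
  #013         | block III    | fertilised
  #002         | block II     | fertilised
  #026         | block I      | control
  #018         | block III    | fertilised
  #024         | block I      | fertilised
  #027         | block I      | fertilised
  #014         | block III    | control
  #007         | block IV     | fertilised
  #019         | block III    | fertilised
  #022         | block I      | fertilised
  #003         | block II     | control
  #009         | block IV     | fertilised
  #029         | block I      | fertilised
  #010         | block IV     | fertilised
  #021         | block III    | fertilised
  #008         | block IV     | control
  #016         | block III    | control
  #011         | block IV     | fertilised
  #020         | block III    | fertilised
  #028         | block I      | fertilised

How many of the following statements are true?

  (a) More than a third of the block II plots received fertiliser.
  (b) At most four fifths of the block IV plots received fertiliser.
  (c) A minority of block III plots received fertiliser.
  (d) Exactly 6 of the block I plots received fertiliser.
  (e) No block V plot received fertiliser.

3

(a) block II: |A| = 5, |A ∩ B| = 1; needs |A ∩ B| / |A| > 1/3 — false.
(b) block IV: |A| = 8, |A ∩ B| = 6; needs |A ∩ B| / |A| ≤ 4/5 — true.
(c) block III: |A| = 9, |A ∩ B| = 5; needs |A ∩ B| < |A ∖ B| — false.
(d) block I: |A| = 8, |A ∩ B| = 6; needs |A ∩ B| = 6 — true.
(e) block V: |A| = 6, |A ∩ B| = 0; needs A ∩ B = ∅ (|A ∩ B| = 0) — true.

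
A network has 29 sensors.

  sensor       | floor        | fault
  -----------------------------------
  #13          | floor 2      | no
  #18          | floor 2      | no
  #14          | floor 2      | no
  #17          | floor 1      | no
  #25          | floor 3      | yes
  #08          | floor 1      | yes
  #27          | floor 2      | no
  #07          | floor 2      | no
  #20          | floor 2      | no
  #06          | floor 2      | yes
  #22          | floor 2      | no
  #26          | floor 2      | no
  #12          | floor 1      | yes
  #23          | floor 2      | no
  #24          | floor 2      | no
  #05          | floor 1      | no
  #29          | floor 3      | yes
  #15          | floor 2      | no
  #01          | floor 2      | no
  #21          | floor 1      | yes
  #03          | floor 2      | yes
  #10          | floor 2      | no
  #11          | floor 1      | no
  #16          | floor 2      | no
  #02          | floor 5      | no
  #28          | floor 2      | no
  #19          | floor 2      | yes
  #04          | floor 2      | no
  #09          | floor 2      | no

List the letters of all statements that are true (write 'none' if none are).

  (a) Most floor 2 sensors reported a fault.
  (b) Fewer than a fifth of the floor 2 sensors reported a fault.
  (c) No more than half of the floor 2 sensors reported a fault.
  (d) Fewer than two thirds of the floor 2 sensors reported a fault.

|A| = 20, |A ∩ B| = 3, |A ∖ B| = 17.
(a) |A ∩ B| > |A ∖ B|: fails.
(b) |A ∩ B| / |A| < 1/5: holds.
(c) |A ∩ B| ≤ |A ∖ B|: holds.
(d) |A ∩ B| / |A| < 2/3: holds.

(b), (c), (d)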